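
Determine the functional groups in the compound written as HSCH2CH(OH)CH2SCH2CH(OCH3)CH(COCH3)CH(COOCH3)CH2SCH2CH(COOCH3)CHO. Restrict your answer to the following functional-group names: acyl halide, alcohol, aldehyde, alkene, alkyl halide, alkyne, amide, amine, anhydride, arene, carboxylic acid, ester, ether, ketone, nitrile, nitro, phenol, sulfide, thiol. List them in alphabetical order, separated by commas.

Taking each segment in turn:
  HSCH2: –SH on an sp³ carbon → thiol.
  CH(OH): –OH on an sp³ carbon → alcohol (secondary).
  CH2SCH2: C–S–C linkage → sulfide (thioether).
  CH(OCH3): pendant –OCH3: C–O–C with sp³ C, no adjacent C=O → ether.
  CH(COCH3): pendant –COCH3: carbonyl C bonded to two carbons → ketone.
  CH(COOCH3): pendant –COOCH3: carbonyl C bonded to C and –OCH3 → ester.
  CH2SCH2: C–S–C linkage → sulfide (thioether).
  CH(COOCH3): pendant –COOCH3: carbonyl C bonded to C and –OCH3 → ester.
  CHO: terminal –CHO: carbonyl C bonded to H and C → aldehyde.

alcohol, aldehyde, ester, ether, ketone, sulfide, thiol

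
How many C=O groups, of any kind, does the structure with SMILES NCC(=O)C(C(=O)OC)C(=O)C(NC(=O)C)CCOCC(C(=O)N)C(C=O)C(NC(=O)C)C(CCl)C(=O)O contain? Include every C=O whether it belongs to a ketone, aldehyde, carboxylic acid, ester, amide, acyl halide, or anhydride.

8

CO: ketone, 1 C=O (running total 1).
CH(COOCH3): ester, 1 C=O (running total 2).
CO: ketone, 1 C=O (running total 3).
CH(NHCOCH3): amide, 1 C=O (running total 4).
CH(CONH2): amide, 1 C=O (running total 5).
CH(CHO): aldehyde, 1 C=O (running total 6).
CH(NHCOCH3): amide, 1 C=O (running total 7).
COOH: carboxylic acid, 1 C=O (running total 8).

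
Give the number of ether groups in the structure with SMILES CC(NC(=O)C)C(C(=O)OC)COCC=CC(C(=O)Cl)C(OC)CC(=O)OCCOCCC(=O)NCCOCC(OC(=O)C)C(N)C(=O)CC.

4

Reading the structure from left to right:
  CH(NHCOCH3): pendant –NHC(=O)CH3: N bonded to a carbonyl → amide (not amine).
  CH(COOCH3): pendant –COOCH3: carbonyl C bonded to C and –OCH3 → ester.
  CH2OCH2: C–O–C with sp³ carbons on both sides and no adjacent C=O → ether.
  CH=CH: C=C double bond → alkene.
  CH(COCl): pendant –C(=O)X: carbonyl C bonded to C and halogen → acyl halide.
  CH(OCH3): pendant –OCH3: C–O–C with sp³ C, no adjacent C=O → ether.
  CH2COOCH2: –C(=O)–O–C with C on the carbonyl side → ester.
  CH2OCH2: C–O–C with sp³ carbons on both sides and no adjacent C=O → ether.
  CH2CONHCH2: –C(=O)–N– linkage → amide (the N is not an amine).
  CH2OCH2: C–O–C with sp³ carbons on both sides and no adjacent C=O → ether.
  CH(OCOCH3): pendant –OC(=O)CH3: an acyloxy group → ester.
  CH(NH2): –NH2 on an sp³ carbon with no adjacent C=O → amine.
  CO: –C(=O)– with carbon on both sides → ketone.
Ether appears at: CH2OCH2, CH(OCH3), CH2OCH2, CH2OCH2 → 4.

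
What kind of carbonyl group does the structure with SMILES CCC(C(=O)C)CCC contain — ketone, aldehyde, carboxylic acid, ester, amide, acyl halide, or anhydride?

The carbonyl is in the CH(COCH3) segment: pendant –COCH3: carbonyl C bonded to two carbons → ketone.

ketone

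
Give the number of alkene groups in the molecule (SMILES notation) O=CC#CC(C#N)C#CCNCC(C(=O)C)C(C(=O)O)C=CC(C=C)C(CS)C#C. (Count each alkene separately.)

2

Working along the chain:
  OHC: terminal –CHO: carbonyl C bonded to H and C → aldehyde.
  C≡C: C≡C triple bond → alkyne.
  CH(CN): pendant –C≡N: nitrile.
  C≡C: C≡C triple bond → alkyne.
  CH2NHCH2: C–N–C with sp³ carbons and no adjacent C=O → amine (secondary).
  CH(COCH3): pendant –COCH3: carbonyl C bonded to two carbons → ketone.
  CH(COOH): pendant –COOH: carbonyl C bonded to C and –OH → carboxylic acid.
  CH=CH: C=C double bond → alkene.
  CH(CH=CH2): pendant –CH=CH2: C=C double bond → alkene.
  CH(CH2SH): pendant –CH2SH → thiol.
  C≡CH: C≡C triple bond → alkyne.
Alkene appears at: CH=CH, CH(CH=CH2) → 2.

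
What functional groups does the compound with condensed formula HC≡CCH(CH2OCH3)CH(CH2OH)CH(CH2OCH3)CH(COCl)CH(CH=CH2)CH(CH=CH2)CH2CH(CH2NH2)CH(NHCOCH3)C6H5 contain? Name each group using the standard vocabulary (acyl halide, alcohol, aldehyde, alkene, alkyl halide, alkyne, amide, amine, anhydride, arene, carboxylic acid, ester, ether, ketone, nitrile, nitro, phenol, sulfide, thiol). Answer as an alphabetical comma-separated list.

acyl halide, alcohol, alkene, alkyne, amide, amine, arene, ether

C≡C triple bond → alkyne.
pendant –CH2OCH3: C–O–C linkage → ether.
pendant –CH2OH on an sp³ backbone C → alcohol.
pendant –CH2OCH3: C–O–C linkage → ether.
pendant –C(=O)X: carbonyl C bonded to C and halogen → acyl halide.
pendant –CH=CH2: C=C double bond → alkene.
pendant –CH=CH2: C=C double bond → alkene.
pendant –CH2NH2: N on sp³ C, no adjacent C=O → amine.
pendant –NHC(=O)CH3: N bonded to a carbonyl → amide (not amine).
–C6H5 phenyl ring → arene.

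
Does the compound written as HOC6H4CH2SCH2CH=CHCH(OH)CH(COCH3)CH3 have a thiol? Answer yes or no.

no

Taking each segment in turn:
  HOC6H4: –OH attached directly to an aromatic ring → phenol (not alcohol); the ring itself is an arene.
  CH2SCH2: C–S–C linkage → sulfide (thioether).
  CH=CH: C=C double bond → alkene.
  CH(OH): –OH on an sp³ carbon → alcohol (secondary).
  CH(COCH3): pendant –COCH3: carbonyl C bonded to two carbons → ketone.
The groups actually present are: alcohol, alkene, arene, ketone, phenol, sulfide.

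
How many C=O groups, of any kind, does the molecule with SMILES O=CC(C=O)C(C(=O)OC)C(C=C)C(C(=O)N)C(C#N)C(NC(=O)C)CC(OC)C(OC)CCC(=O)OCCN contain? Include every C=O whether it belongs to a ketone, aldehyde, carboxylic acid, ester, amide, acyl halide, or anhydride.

6

OHC: aldehyde, 1 C=O (running total 1).
CH(CHO): aldehyde, 1 C=O (running total 2).
CH(COOCH3): ester, 1 C=O (running total 3).
CH(CONH2): amide, 1 C=O (running total 4).
CH(NHCOCH3): amide, 1 C=O (running total 5).
CH2COOCH2: ester, 1 C=O (running total 6).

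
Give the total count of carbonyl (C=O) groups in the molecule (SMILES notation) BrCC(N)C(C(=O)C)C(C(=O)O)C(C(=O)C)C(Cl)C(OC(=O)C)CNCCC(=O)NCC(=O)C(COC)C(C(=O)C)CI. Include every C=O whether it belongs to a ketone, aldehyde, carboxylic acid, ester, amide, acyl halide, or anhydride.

CH(COCH3): ketone, 1 C=O (running total 1).
CH(COOH): carboxylic acid, 1 C=O (running total 2).
CH(COCH3): ketone, 1 C=O (running total 3).
CH(OCOCH3): ester, 1 C=O (running total 4).
CH2CONHCH2: amide, 1 C=O (running total 5).
CO: ketone, 1 C=O (running total 6).
CH(COCH3): ketone, 1 C=O (running total 7).

7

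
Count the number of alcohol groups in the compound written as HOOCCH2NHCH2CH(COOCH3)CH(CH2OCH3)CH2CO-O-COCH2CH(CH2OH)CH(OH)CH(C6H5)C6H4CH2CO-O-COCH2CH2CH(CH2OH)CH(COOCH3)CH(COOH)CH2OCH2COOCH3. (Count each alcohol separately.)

Taking each segment in turn:
  HOOC: –COOH: carbonyl C bonded to –OH and C → carboxylic acid (the –OH is not a separate alcohol).
  CH2NHCH2: C–N–C with sp³ carbons and no adjacent C=O → amine (secondary).
  CH(COOCH3): pendant –COOCH3: carbonyl C bonded to C and –OCH3 → ester.
  CH(CH2OCH3): pendant –CH2OCH3: C–O–C linkage → ether.
  CH2CO-O-COCH2: two acyl groups sharing one oxygen, –C(=O)–O–C(=O)– → anhydride.
  CH(CH2OH): pendant –CH2OH on an sp³ backbone C → alcohol.
  CH(OH): –OH on an sp³ carbon → alcohol (secondary).
  CH(C6H5): pendant –C6H5: benzene ring → arene.
  C6H4: para-disubstituted benzene ring → arene.
  CH2CO-O-COCH2: two acyl groups sharing one oxygen, –C(=O)–O–C(=O)– → anhydride.
  CH(CH2OH): pendant –CH2OH on an sp³ backbone C → alcohol.
  CH(COOCH3): pendant –COOCH3: carbonyl C bonded to C and –OCH3 → ester.
  CH(COOH): pendant –COOH: carbonyl C bonded to C and –OH → carboxylic acid.
  CH2OCH2: C–O–C with sp³ carbons on both sides and no adjacent C=O → ether.
  COOCH3: –C(=O)OCH3: carbonyl C bonded to C and to –OCH3 → ester (not ketone + ether).
Alcohol appears at: CH(CH2OH), CH(OH), CH(CH2OH) → 3.

3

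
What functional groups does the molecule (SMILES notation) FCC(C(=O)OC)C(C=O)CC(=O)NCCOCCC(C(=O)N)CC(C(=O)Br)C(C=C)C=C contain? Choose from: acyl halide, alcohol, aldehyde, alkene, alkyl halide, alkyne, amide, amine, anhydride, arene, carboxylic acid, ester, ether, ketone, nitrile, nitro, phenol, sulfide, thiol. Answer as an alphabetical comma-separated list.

acyl halide, aldehyde, alkene, alkyl halide, amide, ester, ether

Reading the structure from left to right:
  FCH2: halogen on an sp³ carbon → alkyl halide.
  CH(COOCH3): pendant –COOCH3: carbonyl C bonded to C and –OCH3 → ester.
  CH(CHO): pendant –CHO: carbonyl C bonded to C and H → aldehyde.
  CH2CONHCH2: –C(=O)–N– linkage → amide (the N is not an amine).
  CH2OCH2: C–O–C with sp³ carbons on both sides and no adjacent C=O → ether.
  CH(CONH2): pendant –CONH2: carbonyl C bonded to C and N → amide.
  CH(COBr): pendant –C(=O)X: carbonyl C bonded to C and halogen → acyl halide.
  CH(CH=CH2): pendant –CH=CH2: C=C double bond → alkene.
  CH=CH2: C=C double bond → alkene.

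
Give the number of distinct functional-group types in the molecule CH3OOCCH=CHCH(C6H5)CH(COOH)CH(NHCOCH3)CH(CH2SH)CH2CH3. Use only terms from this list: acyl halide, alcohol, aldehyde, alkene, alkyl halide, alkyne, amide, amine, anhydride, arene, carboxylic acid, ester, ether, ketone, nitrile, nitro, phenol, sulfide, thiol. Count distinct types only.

6

Working along the chain:
  CH3OOC: CH3O–C(=O)–: carbonyl C bonded to C and to –OCH3 → ester (not ketone + ether).
  CH=CH: C=C double bond → alkene.
  CH(C6H5): pendant –C6H5: benzene ring → arene.
  CH(COOH): pendant –COOH: carbonyl C bonded to C and –OH → carboxylic acid.
  CH(NHCOCH3): pendant –NHC(=O)CH3: N bonded to a carbonyl → amide (not amine).
  CH(CH2SH): pendant –CH2SH → thiol.
Distinct types present: alkene, amide, arene, carboxylic acid, ester, thiol.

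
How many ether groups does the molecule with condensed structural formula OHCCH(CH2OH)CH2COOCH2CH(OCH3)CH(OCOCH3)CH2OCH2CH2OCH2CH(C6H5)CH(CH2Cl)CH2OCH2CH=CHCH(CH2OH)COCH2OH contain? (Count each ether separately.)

terminal –CHO: carbonyl C bonded to H and C → aldehyde.
pendant –CH2OH on an sp³ backbone C → alcohol.
–C(=O)–O–C with C on the carbonyl side → ester.
pendant –OCH3: C–O–C with sp³ C, no adjacent C=O → ether.
pendant –OC(=O)CH3: an acyloxy group → ester.
C–O–C with sp³ carbons on both sides and no adjacent C=O → ether.
C–O–C with sp³ carbons on both sides and no adjacent C=O → ether.
pendant –C6H5: benzene ring → arene.
pendant –CH2X: halogen on sp³ carbon → alkyl halide.
C–O–C with sp³ carbons on both sides and no adjacent C=O → ether.
C=C double bond → alkene.
pendant –CH2OH on an sp³ backbone C → alcohol.
–C(=O)– with carbon on both sides → ketone.
–OH on an sp³ carbon → alcohol.
Ether appears at: CH(OCH3), CH2OCH2, CH2OCH2, CH2OCH2 → 4.

4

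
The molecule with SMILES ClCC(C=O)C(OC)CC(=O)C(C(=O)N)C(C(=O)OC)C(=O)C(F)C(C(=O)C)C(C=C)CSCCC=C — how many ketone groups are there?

3

Reading the structure from left to right:
  ClCH2: halogen on an sp³ carbon → alkyl halide.
  CH(CHO): pendant –CHO: carbonyl C bonded to C and H → aldehyde.
  CH(OCH3): pendant –OCH3: C–O–C with sp³ C, no adjacent C=O → ether.
  CO: –C(=O)– with carbon on both sides → ketone.
  CH(CONH2): pendant –CONH2: carbonyl C bonded to C and N → amide.
  CH(COOCH3): pendant –COOCH3: carbonyl C bonded to C and –OCH3 → ester.
  CO: –C(=O)– with carbon on both sides → ketone.
  CH(F): halogen on an sp³ carbon → alkyl halide.
  CH(COCH3): pendant –COCH3: carbonyl C bonded to two carbons → ketone.
  CH(CH=CH2): pendant –CH=CH2: C=C double bond → alkene.
  CH2SCH2: C–S–C linkage → sulfide (thioether).
  CH=CH2: C=C double bond → alkene.
Ketone appears at: CO, CO, CH(COCH3) → 3.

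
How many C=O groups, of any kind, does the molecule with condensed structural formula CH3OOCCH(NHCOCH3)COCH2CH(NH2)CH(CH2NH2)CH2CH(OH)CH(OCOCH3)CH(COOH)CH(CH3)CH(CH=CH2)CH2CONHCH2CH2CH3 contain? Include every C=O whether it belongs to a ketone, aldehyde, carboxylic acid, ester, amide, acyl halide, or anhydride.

CH3OOC: ester, 1 C=O (running total 1).
CH(NHCOCH3): amide, 1 C=O (running total 2).
CO: ketone, 1 C=O (running total 3).
CH(OCOCH3): ester, 1 C=O (running total 4).
CH(COOH): carboxylic acid, 1 C=O (running total 5).
CH2CONHCH2: amide, 1 C=O (running total 6).

6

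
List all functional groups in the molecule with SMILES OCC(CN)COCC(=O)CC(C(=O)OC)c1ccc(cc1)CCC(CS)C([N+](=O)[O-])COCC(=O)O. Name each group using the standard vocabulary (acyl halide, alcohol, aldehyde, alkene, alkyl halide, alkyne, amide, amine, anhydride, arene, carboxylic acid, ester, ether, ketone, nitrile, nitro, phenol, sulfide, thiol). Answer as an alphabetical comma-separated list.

HO– on an sp³ carbon → alcohol.
pendant –CH2NH2: N on sp³ C, no adjacent C=O → amine.
C–O–C with sp³ carbons on both sides and no adjacent C=O → ether.
–C(=O)– with carbon on both sides → ketone.
pendant –COOCH3: carbonyl C bonded to C and –OCH3 → ester.
para-disubstituted benzene ring → arene.
pendant –CH2SH → thiol.
–NO2 on an sp³ carbon → nitro (the N=O is not a carbonyl).
C–O–C with sp³ carbons on both sides and no adjacent C=O → ether.
–COOH: carbonyl C bonded to –OH and C → carboxylic acid (the –OH is not a separate alcohol).

alcohol, amine, arene, carboxylic acid, ester, ether, ketone, nitro, thiol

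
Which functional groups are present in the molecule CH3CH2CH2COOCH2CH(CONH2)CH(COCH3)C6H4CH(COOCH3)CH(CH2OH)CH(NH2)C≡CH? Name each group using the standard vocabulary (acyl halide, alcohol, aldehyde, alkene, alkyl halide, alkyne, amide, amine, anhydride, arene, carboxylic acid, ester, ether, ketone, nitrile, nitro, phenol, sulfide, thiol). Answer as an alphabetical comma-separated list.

–C(=O)–O–C with C on the carbonyl side → ester.
pendant –CONH2: carbonyl C bonded to C and N → amide.
pendant –COCH3: carbonyl C bonded to two carbons → ketone.
para-disubstituted benzene ring → arene.
pendant –COOCH3: carbonyl C bonded to C and –OCH3 → ester.
pendant –CH2OH on an sp³ backbone C → alcohol.
–NH2 on an sp³ carbon with no adjacent C=O → amine.
C≡C triple bond → alkyne.

alcohol, alkyne, amide, amine, arene, ester, ketone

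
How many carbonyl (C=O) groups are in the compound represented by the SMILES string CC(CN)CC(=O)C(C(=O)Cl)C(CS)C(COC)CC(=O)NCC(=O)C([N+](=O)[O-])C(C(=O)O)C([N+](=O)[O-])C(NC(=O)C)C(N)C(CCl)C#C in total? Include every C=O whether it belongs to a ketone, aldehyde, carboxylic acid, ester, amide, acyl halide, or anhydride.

6

CO: ketone, 1 C=O (running total 1).
CH(COCl): acyl halide, 1 C=O (running total 2).
CH2CONHCH2: amide, 1 C=O (running total 3).
CO: ketone, 1 C=O (running total 4).
CH(COOH): carboxylic acid, 1 C=O (running total 5).
CH(NHCOCH3): amide, 1 C=O (running total 6).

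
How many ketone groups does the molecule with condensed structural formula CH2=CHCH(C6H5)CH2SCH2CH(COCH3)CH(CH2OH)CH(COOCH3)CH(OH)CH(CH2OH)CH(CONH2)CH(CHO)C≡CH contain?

1

C=C double bond → alkene.
pendant –C6H5: benzene ring → arene.
C–S–C linkage → sulfide (thioether).
pendant –COCH3: carbonyl C bonded to two carbons → ketone.
pendant –CH2OH on an sp³ backbone C → alcohol.
pendant –COOCH3: carbonyl C bonded to C and –OCH3 → ester.
–OH on an sp³ carbon → alcohol (secondary).
pendant –CH2OH on an sp³ backbone C → alcohol.
pendant –CONH2: carbonyl C bonded to C and N → amide.
pendant –CHO: carbonyl C bonded to C and H → aldehyde.
C≡C triple bond → alkyne.
Ketone appears at: CH(COCH3) → 1.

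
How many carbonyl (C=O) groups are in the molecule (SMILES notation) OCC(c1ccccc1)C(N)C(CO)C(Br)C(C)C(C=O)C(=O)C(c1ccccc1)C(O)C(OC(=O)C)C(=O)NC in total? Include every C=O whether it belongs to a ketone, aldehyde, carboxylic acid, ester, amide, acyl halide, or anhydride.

4

CH(CHO): aldehyde, 1 C=O (running total 1).
CO: ketone, 1 C=O (running total 2).
CH(OCOCH3): ester, 1 C=O (running total 3).
CONHCH3: amide, 1 C=O (running total 4).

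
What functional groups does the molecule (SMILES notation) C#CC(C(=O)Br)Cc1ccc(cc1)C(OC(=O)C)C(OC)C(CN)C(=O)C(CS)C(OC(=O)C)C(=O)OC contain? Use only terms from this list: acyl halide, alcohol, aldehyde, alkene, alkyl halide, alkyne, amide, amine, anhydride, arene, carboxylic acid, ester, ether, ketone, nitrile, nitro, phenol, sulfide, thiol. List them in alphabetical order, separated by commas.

acyl halide, alkyne, amine, arene, ester, ether, ketone, thiol

Working along the chain:
  HC≡C: C≡C triple bond → alkyne.
  CH(COBr): pendant –C(=O)X: carbonyl C bonded to C and halogen → acyl halide.
  C6H4: para-disubstituted benzene ring → arene.
  CH(OCOCH3): pendant –OC(=O)CH3: an acyloxy group → ester.
  CH(OCH3): pendant –OCH3: C–O–C with sp³ C, no adjacent C=O → ether.
  CH(CH2NH2): pendant –CH2NH2: N on sp³ C, no adjacent C=O → amine.
  CO: –C(=O)– with carbon on both sides → ketone.
  CH(CH2SH): pendant –CH2SH → thiol.
  CH(OCOCH3): pendant –OC(=O)CH3: an acyloxy group → ester.
  COOCH3: –C(=O)OCH3: carbonyl C bonded to C and to –OCH3 → ester (not ketone + ether).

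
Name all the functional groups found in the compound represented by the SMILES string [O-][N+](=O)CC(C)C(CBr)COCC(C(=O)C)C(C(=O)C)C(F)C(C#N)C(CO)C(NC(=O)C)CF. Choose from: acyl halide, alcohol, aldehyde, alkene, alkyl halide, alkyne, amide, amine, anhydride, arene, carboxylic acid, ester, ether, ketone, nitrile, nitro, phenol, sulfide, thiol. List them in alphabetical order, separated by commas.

alcohol, alkyl halide, amide, ether, ketone, nitrile, nitro

–NO2 on carbon → nitro group.
pendant –CH2X: halogen on sp³ carbon → alkyl halide.
C–O–C with sp³ carbons on both sides and no adjacent C=O → ether.
pendant –COCH3: carbonyl C bonded to two carbons → ketone.
pendant –COCH3: carbonyl C bonded to two carbons → ketone.
halogen on an sp³ carbon → alkyl halide.
pendant –C≡N: nitrile.
pendant –CH2OH on an sp³ backbone C → alcohol.
pendant –NHC(=O)CH3: N bonded to a carbonyl → amide (not amine).
halogen on an sp³ carbon → alkyl halide.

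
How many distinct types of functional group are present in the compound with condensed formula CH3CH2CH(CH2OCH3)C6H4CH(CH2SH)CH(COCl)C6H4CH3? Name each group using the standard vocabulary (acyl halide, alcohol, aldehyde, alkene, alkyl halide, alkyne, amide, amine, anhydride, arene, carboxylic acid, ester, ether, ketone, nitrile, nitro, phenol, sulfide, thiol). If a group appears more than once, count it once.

Working along the chain:
  CH(CH2OCH3): pendant –CH2OCH3: C–O–C linkage → ether.
  C6H4: para-disubstituted benzene ring → arene.
  CH(CH2SH): pendant –CH2SH → thiol.
  CH(COCl): pendant –C(=O)X: carbonyl C bonded to C and halogen → acyl halide.
  C6H4: para-disubstituted benzene ring → arene.
Distinct types present: acyl halide, arene, ether, thiol.

4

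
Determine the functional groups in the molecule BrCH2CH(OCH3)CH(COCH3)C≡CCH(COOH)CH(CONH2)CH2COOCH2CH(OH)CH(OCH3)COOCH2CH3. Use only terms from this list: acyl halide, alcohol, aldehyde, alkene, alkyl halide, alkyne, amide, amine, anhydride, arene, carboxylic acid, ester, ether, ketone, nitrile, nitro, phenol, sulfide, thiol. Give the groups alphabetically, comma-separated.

alcohol, alkyl halide, alkyne, amide, carboxylic acid, ester, ether, ketone

Reading the structure from left to right:
  BrCH2: halogen on an sp³ carbon → alkyl halide.
  CH(OCH3): pendant –OCH3: C–O–C with sp³ C, no adjacent C=O → ether.
  CH(COCH3): pendant –COCH3: carbonyl C bonded to two carbons → ketone.
  C≡C: C≡C triple bond → alkyne.
  CH(COOH): pendant –COOH: carbonyl C bonded to C and –OH → carboxylic acid.
  CH(CONH2): pendant –CONH2: carbonyl C bonded to C and N → amide.
  CH2COOCH2: –C(=O)–O–C with C on the carbonyl side → ester.
  CH(OH): –OH on an sp³ carbon → alcohol (secondary).
  CH(OCH3): pendant –OCH3: C–O–C with sp³ C, no adjacent C=O → ether.
  COOCH2CH3: –C(=O)OCH2CH3: carbonyl C bonded to C and to –OEt → ester.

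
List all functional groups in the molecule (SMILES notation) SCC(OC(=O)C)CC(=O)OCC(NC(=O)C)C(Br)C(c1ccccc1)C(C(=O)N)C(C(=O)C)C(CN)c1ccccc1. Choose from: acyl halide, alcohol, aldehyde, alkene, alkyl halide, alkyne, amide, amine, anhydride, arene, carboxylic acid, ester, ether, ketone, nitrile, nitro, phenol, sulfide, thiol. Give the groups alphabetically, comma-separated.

alkyl halide, amide, amine, arene, ester, ketone, thiol

–SH on an sp³ carbon → thiol.
pendant –OC(=O)CH3: an acyloxy group → ester.
–C(=O)–O–C with C on the carbonyl side → ester.
pendant –NHC(=O)CH3: N bonded to a carbonyl → amide (not amine).
halogen on an sp³ carbon → alkyl halide.
pendant –C6H5: benzene ring → arene.
pendant –CONH2: carbonyl C bonded to C and N → amide.
pendant –COCH3: carbonyl C bonded to two carbons → ketone.
pendant –CH2NH2: N on sp³ C, no adjacent C=O → amine.
–C6H5 phenyl ring → arene.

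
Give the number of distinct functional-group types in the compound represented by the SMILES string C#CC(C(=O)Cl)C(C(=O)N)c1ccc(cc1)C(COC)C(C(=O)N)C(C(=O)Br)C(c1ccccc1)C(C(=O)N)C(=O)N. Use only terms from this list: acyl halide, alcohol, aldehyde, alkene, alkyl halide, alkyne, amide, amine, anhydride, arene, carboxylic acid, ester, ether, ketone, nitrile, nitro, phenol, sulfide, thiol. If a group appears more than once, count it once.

Reading the structure from left to right:
  HC≡C: C≡C triple bond → alkyne.
  CH(COCl): pendant –C(=O)X: carbonyl C bonded to C and halogen → acyl halide.
  CH(CONH2): pendant –CONH2: carbonyl C bonded to C and N → amide.
  C6H4: para-disubstituted benzene ring → arene.
  CH(CH2OCH3): pendant –CH2OCH3: C–O–C linkage → ether.
  CH(CONH2): pendant –CONH2: carbonyl C bonded to C and N → amide.
  CH(COBr): pendant –C(=O)X: carbonyl C bonded to C and halogen → acyl halide.
  CH(C6H5): pendant –C6H5: benzene ring → arene.
  CH(CONH2): pendant –CONH2: carbonyl C bonded to C and N → amide.
  CONH2: –C(=O)NH2: carbonyl C bonded to C and to N → amide (the N is not a separate amine).
Distinct types present: acyl halide, alkyne, amide, arene, ether.

5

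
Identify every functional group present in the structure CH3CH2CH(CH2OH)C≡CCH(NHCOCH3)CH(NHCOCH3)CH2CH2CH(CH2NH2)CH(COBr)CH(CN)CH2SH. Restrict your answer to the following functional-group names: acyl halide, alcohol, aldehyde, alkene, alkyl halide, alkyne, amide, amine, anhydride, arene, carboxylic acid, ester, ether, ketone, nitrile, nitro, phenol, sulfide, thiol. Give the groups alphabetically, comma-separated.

acyl halide, alcohol, alkyne, amide, amine, nitrile, thiol

Reading the structure from left to right:
  CH(CH2OH): pendant –CH2OH on an sp³ backbone C → alcohol.
  C≡C: C≡C triple bond → alkyne.
  CH(NHCOCH3): pendant –NHC(=O)CH3: N bonded to a carbonyl → amide (not amine).
  CH(NHCOCH3): pendant –NHC(=O)CH3: N bonded to a carbonyl → amide (not amine).
  CH(CH2NH2): pendant –CH2NH2: N on sp³ C, no adjacent C=O → amine.
  CH(COBr): pendant –C(=O)X: carbonyl C bonded to C and halogen → acyl halide.
  CH(CN): pendant –C≡N: nitrile.
  CH2SH: –SH on an sp³ carbon → thiol.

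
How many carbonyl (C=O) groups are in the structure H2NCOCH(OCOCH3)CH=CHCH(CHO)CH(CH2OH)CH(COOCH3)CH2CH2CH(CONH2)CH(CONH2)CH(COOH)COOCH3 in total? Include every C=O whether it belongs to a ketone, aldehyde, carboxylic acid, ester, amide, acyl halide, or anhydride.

H2NCO: amide, 1 C=O (running total 1).
CH(OCOCH3): ester, 1 C=O (running total 2).
CH(CHO): aldehyde, 1 C=O (running total 3).
CH(COOCH3): ester, 1 C=O (running total 4).
CH(CONH2): amide, 1 C=O (running total 5).
CH(CONH2): amide, 1 C=O (running total 6).
CH(COOH): carboxylic acid, 1 C=O (running total 7).
COOCH3: ester, 1 C=O (running total 8).

8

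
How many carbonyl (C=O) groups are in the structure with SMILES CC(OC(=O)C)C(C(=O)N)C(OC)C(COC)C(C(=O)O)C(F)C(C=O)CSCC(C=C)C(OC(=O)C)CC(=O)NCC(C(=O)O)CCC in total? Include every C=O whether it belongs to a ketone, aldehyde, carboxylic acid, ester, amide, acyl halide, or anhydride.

CH(OCOCH3): ester, 1 C=O (running total 1).
CH(CONH2): amide, 1 C=O (running total 2).
CH(COOH): carboxylic acid, 1 C=O (running total 3).
CH(CHO): aldehyde, 1 C=O (running total 4).
CH(OCOCH3): ester, 1 C=O (running total 5).
CH2CONHCH2: amide, 1 C=O (running total 6).
CH(COOH): carboxylic acid, 1 C=O (running total 7).

7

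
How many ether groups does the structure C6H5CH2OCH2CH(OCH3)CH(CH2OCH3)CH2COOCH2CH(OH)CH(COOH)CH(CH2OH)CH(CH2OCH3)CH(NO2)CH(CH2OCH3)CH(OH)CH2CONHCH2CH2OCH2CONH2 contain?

6

C6H5– phenyl ring → arene.
C–O–C with sp³ carbons on both sides and no adjacent C=O → ether.
pendant –OCH3: C–O–C with sp³ C, no adjacent C=O → ether.
pendant –CH2OCH3: C–O–C linkage → ether.
–C(=O)–O–C with C on the carbonyl side → ester.
–OH on an sp³ carbon → alcohol (secondary).
pendant –COOH: carbonyl C bonded to C and –OH → carboxylic acid.
pendant –CH2OH on an sp³ backbone C → alcohol.
pendant –CH2OCH3: C–O–C linkage → ether.
–NO2 on an sp³ carbon → nitro (the N=O is not a carbonyl).
pendant –CH2OCH3: C–O–C linkage → ether.
–OH on an sp³ carbon → alcohol (secondary).
–C(=O)–N– linkage → amide (the N is not an amine).
C–O–C with sp³ carbons on both sides and no adjacent C=O → ether.
–C(=O)NH2: carbonyl C bonded to C and to N → amide (the N is not a separate amine).
Ether appears at: CH2OCH2, CH(OCH3), CH(CH2OCH3), CH(CH2OCH3), CH(CH2OCH3), CH2OCH2 → 6.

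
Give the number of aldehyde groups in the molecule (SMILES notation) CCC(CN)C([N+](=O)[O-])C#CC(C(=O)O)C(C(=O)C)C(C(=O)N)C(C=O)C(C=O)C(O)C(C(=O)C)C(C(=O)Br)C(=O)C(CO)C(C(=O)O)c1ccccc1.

Taking each segment in turn:
  CH(CH2NH2): pendant –CH2NH2: N on sp³ C, no adjacent C=O → amine.
  CH(NO2): –NO2 on an sp³ carbon → nitro (the N=O is not a carbonyl).
  C≡C: C≡C triple bond → alkyne.
  CH(COOH): pendant –COOH: carbonyl C bonded to C and –OH → carboxylic acid.
  CH(COCH3): pendant –COCH3: carbonyl C bonded to two carbons → ketone.
  CH(CONH2): pendant –CONH2: carbonyl C bonded to C and N → amide.
  CH(CHO): pendant –CHO: carbonyl C bonded to C and H → aldehyde.
  CH(CHO): pendant –CHO: carbonyl C bonded to C and H → aldehyde.
  CH(OH): –OH on an sp³ carbon → alcohol (secondary).
  CH(COCH3): pendant –COCH3: carbonyl C bonded to two carbons → ketone.
  CH(COBr): pendant –C(=O)X: carbonyl C bonded to C and halogen → acyl halide.
  CO: –C(=O)– with carbon on both sides → ketone.
  CH(CH2OH): pendant –CH2OH on an sp³ backbone C → alcohol.
  CH(COOH): pendant –COOH: carbonyl C bonded to C and –OH → carboxylic acid.
  C6H5: –C6H5 phenyl ring → arene.
Aldehyde appears at: CH(CHO), CH(CHO) → 2.

2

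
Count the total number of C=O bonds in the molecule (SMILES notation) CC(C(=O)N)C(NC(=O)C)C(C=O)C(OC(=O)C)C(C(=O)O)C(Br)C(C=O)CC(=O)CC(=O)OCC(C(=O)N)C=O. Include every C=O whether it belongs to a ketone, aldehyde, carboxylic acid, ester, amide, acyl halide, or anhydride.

10

CH(CONH2): amide, 1 C=O (running total 1).
CH(NHCOCH3): amide, 1 C=O (running total 2).
CH(CHO): aldehyde, 1 C=O (running total 3).
CH(OCOCH3): ester, 1 C=O (running total 4).
CH(COOH): carboxylic acid, 1 C=O (running total 5).
CH(CHO): aldehyde, 1 C=O (running total 6).
CO: ketone, 1 C=O (running total 7).
CH2COOCH2: ester, 1 C=O (running total 8).
CH(CONH2): amide, 1 C=O (running total 9).
CHO: aldehyde, 1 C=O (running total 10).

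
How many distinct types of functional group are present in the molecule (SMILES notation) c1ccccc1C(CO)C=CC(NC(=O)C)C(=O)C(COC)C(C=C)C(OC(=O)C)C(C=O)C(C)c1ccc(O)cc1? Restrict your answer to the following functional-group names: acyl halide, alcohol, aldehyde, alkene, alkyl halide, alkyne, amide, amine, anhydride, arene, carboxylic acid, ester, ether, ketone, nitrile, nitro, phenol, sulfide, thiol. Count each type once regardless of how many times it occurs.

9

Working along the chain:
  C6H5: C6H5– phenyl ring → arene.
  CH(CH2OH): pendant –CH2OH on an sp³ backbone C → alcohol.
  CH=CH: C=C double bond → alkene.
  CH(NHCOCH3): pendant –NHC(=O)CH3: N bonded to a carbonyl → amide (not amine).
  CO: –C(=O)– with carbon on both sides → ketone.
  CH(CH2OCH3): pendant –CH2OCH3: C–O–C linkage → ether.
  CH(CH=CH2): pendant –CH=CH2: C=C double bond → alkene.
  CH(OCOCH3): pendant –OC(=O)CH3: an acyloxy group → ester.
  CH(CHO): pendant –CHO: carbonyl C bonded to C and H → aldehyde.
  C6H4OH: –OH attached directly to an aromatic ring → phenol (not alcohol); the ring itself is an arene.
Distinct types present: alcohol, aldehyde, alkene, amide, arene, ester, ether, ketone, phenol.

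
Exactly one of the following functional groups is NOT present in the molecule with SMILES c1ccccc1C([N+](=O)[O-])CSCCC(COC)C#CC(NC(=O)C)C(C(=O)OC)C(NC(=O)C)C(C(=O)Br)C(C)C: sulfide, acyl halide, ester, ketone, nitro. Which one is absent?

ester: present (CH(COOCH3) — pendant –COOCH3: carbonyl C bonded to C and –OCH3 → ester).
sulfide: present (CH2SCH2 — C–S–C linkage → sulfide (thioether)).
nitro: present (CH(NO2) — –NO2 on an sp³ carbon → nitro (the N=O is not a carbonyl)).
acyl halide: present (CH(COBr) — pendant –C(=O)X: carbonyl C bonded to C and halogen → acyl halide).
ketone: absent. In CH(COOCH3), the C=O is bonded to an –O–C group, which defines an ester, not a ketone. In CH(NHCOCH3), the C=O is bonded to nitrogen, which defines an amide, not a ketone. In CH(COBr), the C=O is bonded to a halogen, which defines an acyl halide, not a ketone.

ketone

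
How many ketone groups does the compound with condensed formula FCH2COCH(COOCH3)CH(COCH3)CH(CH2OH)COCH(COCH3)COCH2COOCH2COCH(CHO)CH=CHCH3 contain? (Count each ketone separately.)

halogen on an sp³ carbon → alkyl halide.
–C(=O)– with carbon on both sides → ketone.
pendant –COOCH3: carbonyl C bonded to C and –OCH3 → ester.
pendant –COCH3: carbonyl C bonded to two carbons → ketone.
pendant –CH2OH on an sp³ backbone C → alcohol.
–C(=O)– with carbon on both sides → ketone.
pendant –COCH3: carbonyl C bonded to two carbons → ketone.
–C(=O)– with carbon on both sides → ketone.
–C(=O)–O–C with C on the carbonyl side → ester.
–C(=O)– with carbon on both sides → ketone.
pendant –CHO: carbonyl C bonded to C and H → aldehyde.
C=C double bond → alkene.
Ketone appears at: CO, CH(COCH3), CO, CH(COCH3), CO, CO → 6.

6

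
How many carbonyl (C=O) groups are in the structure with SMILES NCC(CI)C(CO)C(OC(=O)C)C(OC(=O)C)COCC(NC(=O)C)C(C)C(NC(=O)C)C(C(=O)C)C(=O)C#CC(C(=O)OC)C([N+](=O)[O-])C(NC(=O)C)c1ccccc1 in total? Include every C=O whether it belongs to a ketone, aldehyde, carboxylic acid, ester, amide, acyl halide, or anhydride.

CH(OCOCH3): ester, 1 C=O (running total 1).
CH(OCOCH3): ester, 1 C=O (running total 2).
CH(NHCOCH3): amide, 1 C=O (running total 3).
CH(NHCOCH3): amide, 1 C=O (running total 4).
CH(COCH3): ketone, 1 C=O (running total 5).
CO: ketone, 1 C=O (running total 6).
CH(COOCH3): ester, 1 C=O (running total 7).
CH(NHCOCH3): amide, 1 C=O (running total 8).

8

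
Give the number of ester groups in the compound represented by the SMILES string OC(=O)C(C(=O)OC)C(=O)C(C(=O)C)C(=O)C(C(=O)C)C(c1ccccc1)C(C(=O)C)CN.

Taking each segment in turn:
  HOOC: –COOH: carbonyl C bonded to –OH and C → carboxylic acid (the –OH is not a separate alcohol).
  CH(COOCH3): pendant –COOCH3: carbonyl C bonded to C and –OCH3 → ester.
  CO: –C(=O)– with carbon on both sides → ketone.
  CH(COCH3): pendant –COCH3: carbonyl C bonded to two carbons → ketone.
  CO: –C(=O)– with carbon on both sides → ketone.
  CH(COCH3): pendant –COCH3: carbonyl C bonded to two carbons → ketone.
  CH(C6H5): pendant –C6H5: benzene ring → arene.
  CH(COCH3): pendant –COCH3: carbonyl C bonded to two carbons → ketone.
  CH2NH2: –NH2 on an sp³ carbon with no adjacent C=O → amine.
Ester appears at: CH(COOCH3) → 1.

1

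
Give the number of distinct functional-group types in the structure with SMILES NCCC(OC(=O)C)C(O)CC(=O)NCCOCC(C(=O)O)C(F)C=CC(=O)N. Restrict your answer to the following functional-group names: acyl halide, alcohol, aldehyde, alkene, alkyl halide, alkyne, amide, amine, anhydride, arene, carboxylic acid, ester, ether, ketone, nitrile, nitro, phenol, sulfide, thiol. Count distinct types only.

8

–NH2 on an sp³ carbon with no adjacent C=O → amine.
pendant –OC(=O)CH3: an acyloxy group → ester.
–OH on an sp³ carbon → alcohol (secondary).
–C(=O)–N– linkage → amide (the N is not an amine).
C–O–C with sp³ carbons on both sides and no adjacent C=O → ether.
pendant –COOH: carbonyl C bonded to C and –OH → carboxylic acid.
halogen on an sp³ carbon → alkyl halide.
C=C double bond → alkene.
–C(=O)NH2: carbonyl C bonded to C and to N → amide (the N is not a separate amine).
Distinct types present: alcohol, alkene, alkyl halide, amide, amine, carboxylic acid, ester, ether.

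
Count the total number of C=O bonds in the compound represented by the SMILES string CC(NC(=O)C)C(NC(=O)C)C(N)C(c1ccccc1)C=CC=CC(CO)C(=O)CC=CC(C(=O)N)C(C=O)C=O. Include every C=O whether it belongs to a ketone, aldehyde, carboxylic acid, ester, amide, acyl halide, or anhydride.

6

CH(NHCOCH3): amide, 1 C=O (running total 1).
CH(NHCOCH3): amide, 1 C=O (running total 2).
CO: ketone, 1 C=O (running total 3).
CH(CONH2): amide, 1 C=O (running total 4).
CH(CHO): aldehyde, 1 C=O (running total 5).
CHO: aldehyde, 1 C=O (running total 6).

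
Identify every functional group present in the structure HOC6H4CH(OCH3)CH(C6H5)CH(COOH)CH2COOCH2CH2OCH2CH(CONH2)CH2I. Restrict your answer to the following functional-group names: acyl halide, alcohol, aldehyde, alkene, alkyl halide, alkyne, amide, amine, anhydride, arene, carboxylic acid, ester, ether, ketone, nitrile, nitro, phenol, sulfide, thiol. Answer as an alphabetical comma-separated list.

alkyl halide, amide, arene, carboxylic acid, ester, ether, phenol

Working along the chain:
  HOC6H4: –OH attached directly to an aromatic ring → phenol (not alcohol); the ring itself is an arene.
  CH(OCH3): pendant –OCH3: C–O–C with sp³ C, no adjacent C=O → ether.
  CH(C6H5): pendant –C6H5: benzene ring → arene.
  CH(COOH): pendant –COOH: carbonyl C bonded to C and –OH → carboxylic acid.
  CH2COOCH2: –C(=O)–O–C with C on the carbonyl side → ester.
  CH2OCH2: C–O–C with sp³ carbons on both sides and no adjacent C=O → ether.
  CH(CONH2): pendant –CONH2: carbonyl C bonded to C and N → amide.
  CH2I: halogen on an sp³ carbon → alkyl halide.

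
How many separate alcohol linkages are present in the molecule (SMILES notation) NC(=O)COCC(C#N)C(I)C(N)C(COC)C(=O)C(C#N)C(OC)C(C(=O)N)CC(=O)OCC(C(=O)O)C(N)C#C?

0

–C(=O)NH2: carbonyl C bonded to C and to N → amide (the N is not a separate amine).
C–O–C with sp³ carbons on both sides and no adjacent C=O → ether.
pendant –C≡N: nitrile.
halogen on an sp³ carbon → alkyl halide.
–NH2 on an sp³ carbon with no adjacent C=O → amine.
pendant –CH2OCH3: C–O–C linkage → ether.
–C(=O)– with carbon on both sides → ketone.
pendant –C≡N: nitrile.
pendant –OCH3: C–O–C with sp³ C, no adjacent C=O → ether.
pendant –CONH2: carbonyl C bonded to C and N → amide.
–C(=O)–O–C with C on the carbonyl side → ester.
pendant –COOH: carbonyl C bonded to C and –OH → carboxylic acid.
–NH2 on an sp³ carbon with no adjacent C=O → amine.
C≡C triple bond → alkyne.
No segment is a alcohol: CH2OCH2 is ether, not alcohol; CH(CH2OCH3) is ether, not alcohol; CO is ketone, not alcohol. → 0.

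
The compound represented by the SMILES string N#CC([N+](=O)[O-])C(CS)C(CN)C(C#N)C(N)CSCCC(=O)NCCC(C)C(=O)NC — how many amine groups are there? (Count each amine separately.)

2

N≡C–: carbon triple-bonded to nitrogen → nitrile.
–NO2 on an sp³ carbon → nitro (the N=O is not a carbonyl).
pendant –CH2SH → thiol.
pendant –CH2NH2: N on sp³ C, no adjacent C=O → amine.
pendant –C≡N: nitrile.
–NH2 on an sp³ carbon with no adjacent C=O → amine.
C–S–C linkage → sulfide (thioether).
–C(=O)–N– linkage → amide (the N is not an amine).
–C(=O)NHCH3: carbonyl C bonded to C and to N → amide (the N is not an amine).
Amine appears at: CH(CH2NH2), CH(NH2) → 2.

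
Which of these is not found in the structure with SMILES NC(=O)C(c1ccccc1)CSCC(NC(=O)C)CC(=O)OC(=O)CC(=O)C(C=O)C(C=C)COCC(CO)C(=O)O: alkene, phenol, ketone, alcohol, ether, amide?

phenol

ether: present (CH2OCH2 — C–O–C with sp³ carbons on both sides and no adjacent C=O → ether).
alkene: present (CH(CH=CH2) — pendant –CH=CH2: C=C double bond → alkene).
amide: present (H2NCO — –C(=O)NH2: carbonyl C bonded to C and to N → amide (the N is not a separate amine)).
alcohol: present (CH(CH2OH) — pendant –CH2OH on an sp³ backbone C → alcohol).
ketone: present (CO — –C(=O)– with carbon on both sides → ketone).
phenol: absent. In CH(CH2OH), the –OH is on an sp³ carbon, not on an aromatic ring, so it is an alcohol.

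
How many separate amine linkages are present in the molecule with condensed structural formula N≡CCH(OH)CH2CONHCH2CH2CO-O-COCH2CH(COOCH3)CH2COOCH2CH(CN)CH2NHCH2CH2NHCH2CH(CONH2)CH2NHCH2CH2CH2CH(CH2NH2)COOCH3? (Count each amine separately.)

4

N≡C–: carbon triple-bonded to nitrogen → nitrile.
–OH on an sp³ carbon → alcohol (secondary).
–C(=O)–N– linkage → amide (the N is not an amine).
two acyl groups sharing one oxygen, –C(=O)–O–C(=O)– → anhydride.
pendant –COOCH3: carbonyl C bonded to C and –OCH3 → ester.
–C(=O)–O–C with C on the carbonyl side → ester.
pendant –C≡N: nitrile.
C–N–C with sp³ carbons and no adjacent C=O → amine (secondary).
C–N–C with sp³ carbons and no adjacent C=O → amine (secondary).
pendant –CONH2: carbonyl C bonded to C and N → amide.
C–N–C with sp³ carbons and no adjacent C=O → amine (secondary).
pendant –CH2NH2: N on sp³ C, no adjacent C=O → amine.
–C(=O)OCH3: carbonyl C bonded to C and to –OCH3 → ester (not ketone + ether).
Amine appears at: CH2NHCH2, CH2NHCH2, CH2NHCH2, CH(CH2NH2) → 4.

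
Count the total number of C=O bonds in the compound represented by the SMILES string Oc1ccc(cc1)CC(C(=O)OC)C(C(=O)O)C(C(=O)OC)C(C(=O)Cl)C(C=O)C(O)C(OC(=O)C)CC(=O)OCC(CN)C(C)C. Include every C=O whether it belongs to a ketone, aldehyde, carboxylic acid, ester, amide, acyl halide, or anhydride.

CH(COOCH3): ester, 1 C=O (running total 1).
CH(COOH): carboxylic acid, 1 C=O (running total 2).
CH(COOCH3): ester, 1 C=O (running total 3).
CH(COCl): acyl halide, 1 C=O (running total 4).
CH(CHO): aldehyde, 1 C=O (running total 5).
CH(OCOCH3): ester, 1 C=O (running total 6).
CH2COOCH2: ester, 1 C=O (running total 7).

7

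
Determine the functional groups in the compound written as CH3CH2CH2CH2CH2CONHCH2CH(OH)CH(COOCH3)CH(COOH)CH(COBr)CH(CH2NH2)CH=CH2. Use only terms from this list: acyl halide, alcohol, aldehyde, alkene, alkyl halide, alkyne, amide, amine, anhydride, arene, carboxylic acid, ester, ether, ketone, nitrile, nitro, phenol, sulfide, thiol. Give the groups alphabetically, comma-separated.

acyl halide, alcohol, alkene, amide, amine, carboxylic acid, ester

Working along the chain:
  CH2CONHCH2: –C(=O)–N– linkage → amide (the N is not an amine).
  CH(OH): –OH on an sp³ carbon → alcohol (secondary).
  CH(COOCH3): pendant –COOCH3: carbonyl C bonded to C and –OCH3 → ester.
  CH(COOH): pendant –COOH: carbonyl C bonded to C and –OH → carboxylic acid.
  CH(COBr): pendant –C(=O)X: carbonyl C bonded to C and halogen → acyl halide.
  CH(CH2NH2): pendant –CH2NH2: N on sp³ C, no adjacent C=O → amine.
  CH=CH2: C=C double bond → alkene.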